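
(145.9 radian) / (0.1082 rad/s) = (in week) 0.00223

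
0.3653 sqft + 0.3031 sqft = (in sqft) 0.6684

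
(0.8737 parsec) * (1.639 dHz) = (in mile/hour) 9.884e+15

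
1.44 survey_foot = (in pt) 1244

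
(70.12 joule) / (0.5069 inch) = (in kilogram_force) 555.3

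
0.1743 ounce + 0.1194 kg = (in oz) 4.386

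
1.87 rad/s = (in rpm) 17.86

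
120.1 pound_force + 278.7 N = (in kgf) 82.9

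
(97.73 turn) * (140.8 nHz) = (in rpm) 0.0008256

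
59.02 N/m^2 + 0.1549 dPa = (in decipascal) 590.4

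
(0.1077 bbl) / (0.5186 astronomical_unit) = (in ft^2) 2.376e-12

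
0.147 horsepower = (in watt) 109.6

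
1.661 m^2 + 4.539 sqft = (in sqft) 22.42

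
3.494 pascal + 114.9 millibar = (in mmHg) 86.21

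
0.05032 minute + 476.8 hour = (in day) 19.87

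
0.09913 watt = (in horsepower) 0.0001329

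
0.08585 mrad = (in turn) 1.366e-05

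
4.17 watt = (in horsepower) 0.005592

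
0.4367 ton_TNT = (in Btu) 1.732e+06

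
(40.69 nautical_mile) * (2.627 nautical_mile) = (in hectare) 3.666e+04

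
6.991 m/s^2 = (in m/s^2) 6.991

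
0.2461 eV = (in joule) 3.943e-20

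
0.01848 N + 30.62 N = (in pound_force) 6.888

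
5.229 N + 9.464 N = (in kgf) 1.498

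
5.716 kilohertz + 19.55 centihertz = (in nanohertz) 5.716e+12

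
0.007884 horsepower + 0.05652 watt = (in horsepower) 0.00796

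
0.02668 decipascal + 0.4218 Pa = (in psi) 6.156e-05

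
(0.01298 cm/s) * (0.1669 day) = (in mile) 0.001163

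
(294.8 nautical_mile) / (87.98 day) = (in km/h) 0.2586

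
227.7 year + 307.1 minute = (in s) 7.181e+09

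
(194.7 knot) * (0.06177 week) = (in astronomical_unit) 2.501e-05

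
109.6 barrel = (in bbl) 109.6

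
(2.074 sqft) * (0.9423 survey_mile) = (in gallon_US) 7.719e+04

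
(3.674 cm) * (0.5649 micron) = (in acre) 5.129e-12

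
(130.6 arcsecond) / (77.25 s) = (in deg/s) 0.0004696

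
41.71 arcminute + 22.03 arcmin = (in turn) 0.002951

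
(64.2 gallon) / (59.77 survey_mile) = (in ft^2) 2.719e-05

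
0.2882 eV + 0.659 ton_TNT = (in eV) 1.721e+28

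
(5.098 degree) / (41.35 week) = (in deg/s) 2.039e-07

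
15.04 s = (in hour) 0.004178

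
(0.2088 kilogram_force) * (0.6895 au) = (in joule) 2.112e+11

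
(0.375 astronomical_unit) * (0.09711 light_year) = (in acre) 1.274e+22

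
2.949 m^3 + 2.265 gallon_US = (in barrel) 18.6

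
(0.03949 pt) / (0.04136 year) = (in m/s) 1.068e-11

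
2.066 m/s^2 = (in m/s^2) 2.066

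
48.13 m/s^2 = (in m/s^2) 48.13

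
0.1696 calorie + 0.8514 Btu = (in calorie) 214.9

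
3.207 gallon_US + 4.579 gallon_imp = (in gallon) 8.706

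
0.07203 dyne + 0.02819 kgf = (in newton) 0.2765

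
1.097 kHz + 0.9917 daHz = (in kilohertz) 1.107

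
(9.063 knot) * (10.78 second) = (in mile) 0.03123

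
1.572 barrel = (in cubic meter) 0.2499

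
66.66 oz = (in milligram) 1.89e+06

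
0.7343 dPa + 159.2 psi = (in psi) 159.2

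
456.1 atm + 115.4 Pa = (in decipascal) 4.621e+08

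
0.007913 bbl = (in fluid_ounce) 42.54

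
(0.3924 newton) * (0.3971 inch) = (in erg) 3.958e+04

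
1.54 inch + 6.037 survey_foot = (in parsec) 6.09e-17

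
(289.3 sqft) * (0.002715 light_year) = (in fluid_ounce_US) 2.334e+19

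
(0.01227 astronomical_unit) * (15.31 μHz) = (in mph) 6.286e+04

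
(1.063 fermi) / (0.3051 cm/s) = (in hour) 9.678e-17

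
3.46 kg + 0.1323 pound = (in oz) 124.2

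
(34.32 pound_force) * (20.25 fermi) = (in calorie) 7.389e-13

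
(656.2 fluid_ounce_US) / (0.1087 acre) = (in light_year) 4.663e-21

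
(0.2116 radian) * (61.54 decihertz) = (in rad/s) 1.302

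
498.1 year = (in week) 2.597e+04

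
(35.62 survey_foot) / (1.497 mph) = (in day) 0.0001878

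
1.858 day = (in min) 2676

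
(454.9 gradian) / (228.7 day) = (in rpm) 3.453e-06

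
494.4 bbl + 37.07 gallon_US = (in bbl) 495.3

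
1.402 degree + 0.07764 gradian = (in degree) 1.472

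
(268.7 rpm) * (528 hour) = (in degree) 3.064e+09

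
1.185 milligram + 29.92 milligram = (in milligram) 31.11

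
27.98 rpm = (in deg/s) 167.9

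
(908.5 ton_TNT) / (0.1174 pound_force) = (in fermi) 7.279e+27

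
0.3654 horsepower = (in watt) 272.5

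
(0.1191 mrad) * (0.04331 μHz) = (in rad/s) 5.158e-12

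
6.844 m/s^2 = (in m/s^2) 6.844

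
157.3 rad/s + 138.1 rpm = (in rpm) 1640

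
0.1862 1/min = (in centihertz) 0.3103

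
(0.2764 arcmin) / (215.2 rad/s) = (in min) 6.227e-09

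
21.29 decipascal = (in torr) 0.01597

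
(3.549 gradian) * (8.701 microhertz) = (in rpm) 4.632e-06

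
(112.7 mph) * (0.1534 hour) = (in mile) 17.29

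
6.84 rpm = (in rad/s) 0.7163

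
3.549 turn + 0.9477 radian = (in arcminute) 7.992e+04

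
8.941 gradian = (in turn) 0.02235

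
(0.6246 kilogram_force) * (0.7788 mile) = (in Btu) 7.276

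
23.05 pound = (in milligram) 1.046e+07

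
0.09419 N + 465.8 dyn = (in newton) 0.09885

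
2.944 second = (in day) 3.407e-05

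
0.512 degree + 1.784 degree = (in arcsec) 8266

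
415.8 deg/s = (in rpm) 69.3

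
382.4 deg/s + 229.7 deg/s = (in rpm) 102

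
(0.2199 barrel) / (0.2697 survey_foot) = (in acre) 0.0001051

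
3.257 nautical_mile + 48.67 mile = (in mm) 8.436e+07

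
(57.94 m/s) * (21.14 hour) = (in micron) 4.409e+12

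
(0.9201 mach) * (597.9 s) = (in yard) 2.049e+05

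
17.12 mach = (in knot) 1.133e+04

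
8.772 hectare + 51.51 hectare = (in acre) 149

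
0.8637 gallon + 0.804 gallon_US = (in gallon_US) 1.668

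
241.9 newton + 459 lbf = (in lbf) 513.4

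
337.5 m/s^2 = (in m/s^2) 337.5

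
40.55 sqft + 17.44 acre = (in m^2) 7.058e+04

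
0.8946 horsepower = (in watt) 667.1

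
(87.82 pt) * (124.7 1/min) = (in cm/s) 6.439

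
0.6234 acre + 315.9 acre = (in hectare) 128.1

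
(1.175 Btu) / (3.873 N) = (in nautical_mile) 0.1728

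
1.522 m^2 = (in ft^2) 16.38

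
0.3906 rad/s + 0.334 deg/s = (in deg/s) 22.71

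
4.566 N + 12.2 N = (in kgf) 1.71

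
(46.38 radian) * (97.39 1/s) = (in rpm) 4.313e+04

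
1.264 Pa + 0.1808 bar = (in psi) 2.622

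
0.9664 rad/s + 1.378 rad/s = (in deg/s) 134.3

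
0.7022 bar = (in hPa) 702.2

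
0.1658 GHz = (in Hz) 1.658e+08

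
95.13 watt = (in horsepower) 0.1276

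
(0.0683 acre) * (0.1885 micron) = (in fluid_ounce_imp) 1.834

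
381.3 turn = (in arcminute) 8.236e+06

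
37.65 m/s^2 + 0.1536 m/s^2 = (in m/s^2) 37.8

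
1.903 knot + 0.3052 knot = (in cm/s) 113.6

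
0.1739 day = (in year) 0.0004764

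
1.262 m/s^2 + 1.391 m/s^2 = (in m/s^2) 2.653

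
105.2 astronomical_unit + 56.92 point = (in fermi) 1.574e+28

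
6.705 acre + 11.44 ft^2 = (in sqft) 2.921e+05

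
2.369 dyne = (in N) 2.369e-05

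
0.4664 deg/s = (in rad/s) 0.00814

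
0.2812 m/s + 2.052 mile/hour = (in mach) 0.00352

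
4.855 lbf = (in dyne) 2.16e+06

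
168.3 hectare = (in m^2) 1.683e+06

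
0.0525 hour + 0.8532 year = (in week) 44.49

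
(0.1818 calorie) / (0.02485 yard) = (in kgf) 3.414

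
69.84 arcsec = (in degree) 0.0194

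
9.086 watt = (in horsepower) 0.01218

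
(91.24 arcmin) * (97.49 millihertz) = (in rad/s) 0.002587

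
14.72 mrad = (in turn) 0.002343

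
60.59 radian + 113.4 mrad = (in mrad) 6.07e+04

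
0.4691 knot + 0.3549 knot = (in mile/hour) 0.9482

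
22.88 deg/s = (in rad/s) 0.3993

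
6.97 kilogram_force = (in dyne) 6.835e+06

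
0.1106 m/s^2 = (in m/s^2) 0.1106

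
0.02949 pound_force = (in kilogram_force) 0.01338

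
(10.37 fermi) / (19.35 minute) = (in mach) 2.623e-20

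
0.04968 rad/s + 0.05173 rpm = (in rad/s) 0.0551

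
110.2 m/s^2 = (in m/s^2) 110.2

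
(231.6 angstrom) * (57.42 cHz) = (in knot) 2.585e-08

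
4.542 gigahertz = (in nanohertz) 4.542e+18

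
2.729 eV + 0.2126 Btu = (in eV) 1.4e+21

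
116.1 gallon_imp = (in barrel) 3.32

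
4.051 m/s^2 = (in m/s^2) 4.051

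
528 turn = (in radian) 3318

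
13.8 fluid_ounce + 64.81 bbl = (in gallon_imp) 2267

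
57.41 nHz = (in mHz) 5.741e-05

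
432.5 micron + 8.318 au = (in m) 1.244e+12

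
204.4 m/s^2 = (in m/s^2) 204.4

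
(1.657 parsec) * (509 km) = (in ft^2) 2.801e+23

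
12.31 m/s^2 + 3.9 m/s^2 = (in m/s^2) 16.21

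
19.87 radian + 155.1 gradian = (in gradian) 1420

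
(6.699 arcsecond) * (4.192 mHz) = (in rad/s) 1.361e-07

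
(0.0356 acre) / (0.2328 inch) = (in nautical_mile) 13.16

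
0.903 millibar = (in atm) 0.0008912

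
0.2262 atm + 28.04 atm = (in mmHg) 2.148e+04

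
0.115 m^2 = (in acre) 2.842e-05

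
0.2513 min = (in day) 0.0001745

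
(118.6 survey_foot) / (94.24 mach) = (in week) 1.863e-09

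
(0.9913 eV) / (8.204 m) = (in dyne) 1.936e-15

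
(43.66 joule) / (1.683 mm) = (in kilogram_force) 2645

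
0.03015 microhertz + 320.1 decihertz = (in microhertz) 3.201e+07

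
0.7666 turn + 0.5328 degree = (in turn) 0.7681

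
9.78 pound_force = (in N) 43.5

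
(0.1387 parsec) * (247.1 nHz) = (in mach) 3.106e+06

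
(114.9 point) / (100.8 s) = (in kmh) 0.001448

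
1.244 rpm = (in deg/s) 7.464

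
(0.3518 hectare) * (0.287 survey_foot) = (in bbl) 1936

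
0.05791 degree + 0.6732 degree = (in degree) 0.7311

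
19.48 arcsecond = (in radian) 9.444e-05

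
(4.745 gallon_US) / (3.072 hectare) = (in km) 5.847e-10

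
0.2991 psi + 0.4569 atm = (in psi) 7.014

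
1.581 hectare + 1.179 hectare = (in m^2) 2.76e+04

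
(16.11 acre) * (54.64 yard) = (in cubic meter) 3.257e+06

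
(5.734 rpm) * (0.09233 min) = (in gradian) 211.8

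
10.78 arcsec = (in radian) 5.226e-05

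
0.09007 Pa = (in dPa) 0.9007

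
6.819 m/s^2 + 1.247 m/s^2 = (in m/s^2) 8.066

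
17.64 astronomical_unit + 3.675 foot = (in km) 2.639e+09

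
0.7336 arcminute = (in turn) 3.396e-05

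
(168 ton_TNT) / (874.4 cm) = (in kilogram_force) 8.197e+09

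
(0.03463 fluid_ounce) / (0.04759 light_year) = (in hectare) 2.275e-25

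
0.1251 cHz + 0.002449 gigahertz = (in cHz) 2.449e+08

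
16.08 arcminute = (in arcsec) 964.8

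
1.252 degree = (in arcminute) 75.12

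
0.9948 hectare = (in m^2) 9948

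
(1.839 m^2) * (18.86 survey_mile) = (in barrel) 3.511e+05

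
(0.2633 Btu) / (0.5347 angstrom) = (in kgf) 5.298e+11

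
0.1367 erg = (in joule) 1.367e-08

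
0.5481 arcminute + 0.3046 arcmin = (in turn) 3.948e-05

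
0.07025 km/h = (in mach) 5.731e-05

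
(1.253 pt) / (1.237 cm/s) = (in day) 4.136e-07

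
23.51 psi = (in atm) 1.6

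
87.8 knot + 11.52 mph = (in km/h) 181.1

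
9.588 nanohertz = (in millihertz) 9.588e-06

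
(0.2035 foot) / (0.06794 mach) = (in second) 0.002681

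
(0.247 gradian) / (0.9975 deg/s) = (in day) 2.579e-06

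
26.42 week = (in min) 2.663e+05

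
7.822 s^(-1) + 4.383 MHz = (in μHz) 4.383e+12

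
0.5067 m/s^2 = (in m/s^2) 0.5067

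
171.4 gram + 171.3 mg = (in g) 171.6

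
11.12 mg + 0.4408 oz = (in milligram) 1.251e+04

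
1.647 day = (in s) 1.423e+05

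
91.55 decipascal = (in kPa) 0.009155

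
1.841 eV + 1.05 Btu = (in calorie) 264.8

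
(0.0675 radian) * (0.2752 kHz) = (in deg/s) 1064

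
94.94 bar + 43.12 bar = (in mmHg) 1.036e+05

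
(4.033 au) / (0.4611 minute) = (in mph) 4.878e+10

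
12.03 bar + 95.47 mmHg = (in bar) 12.16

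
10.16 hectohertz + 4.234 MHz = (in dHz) 4.235e+07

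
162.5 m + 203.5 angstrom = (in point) 4.606e+05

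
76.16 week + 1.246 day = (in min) 7.695e+05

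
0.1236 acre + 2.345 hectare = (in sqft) 2.578e+05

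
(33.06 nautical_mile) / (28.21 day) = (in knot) 0.04883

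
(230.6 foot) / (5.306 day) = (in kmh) 0.0005519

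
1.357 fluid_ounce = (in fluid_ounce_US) 1.357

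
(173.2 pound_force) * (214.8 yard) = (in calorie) 3.617e+04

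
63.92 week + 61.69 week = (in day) 879.3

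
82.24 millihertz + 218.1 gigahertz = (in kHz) 2.181e+08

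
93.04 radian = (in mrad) 9.304e+04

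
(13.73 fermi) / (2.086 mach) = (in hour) 5.37e-21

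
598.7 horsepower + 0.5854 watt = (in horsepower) 598.7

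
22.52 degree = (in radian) 0.393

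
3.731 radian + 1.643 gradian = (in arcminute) 1.291e+04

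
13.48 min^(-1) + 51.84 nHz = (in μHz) 2.247e+05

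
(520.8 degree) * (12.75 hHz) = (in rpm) 1.107e+05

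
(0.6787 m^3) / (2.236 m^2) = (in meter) 0.3035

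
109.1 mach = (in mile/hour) 8.31e+04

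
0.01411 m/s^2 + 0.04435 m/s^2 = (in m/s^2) 0.05846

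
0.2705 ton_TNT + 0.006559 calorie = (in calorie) 2.705e+08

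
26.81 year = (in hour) 2.349e+05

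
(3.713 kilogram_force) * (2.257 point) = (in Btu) 2.748e-05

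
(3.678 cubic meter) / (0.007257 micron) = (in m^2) 5.068e+08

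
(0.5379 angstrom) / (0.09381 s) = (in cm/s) 5.734e-08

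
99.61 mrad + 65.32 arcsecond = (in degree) 5.725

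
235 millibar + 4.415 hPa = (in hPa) 239.4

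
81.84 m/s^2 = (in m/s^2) 81.84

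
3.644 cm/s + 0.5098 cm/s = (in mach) 0.000122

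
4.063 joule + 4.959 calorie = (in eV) 1.549e+20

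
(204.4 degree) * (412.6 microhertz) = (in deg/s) 0.08434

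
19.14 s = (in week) 3.165e-05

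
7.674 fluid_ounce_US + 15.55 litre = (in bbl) 0.09923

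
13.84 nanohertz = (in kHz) 1.384e-11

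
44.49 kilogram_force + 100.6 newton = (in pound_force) 120.7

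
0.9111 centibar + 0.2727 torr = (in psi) 0.1374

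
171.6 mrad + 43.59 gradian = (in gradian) 54.51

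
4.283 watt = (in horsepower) 0.005744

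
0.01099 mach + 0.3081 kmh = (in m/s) 3.828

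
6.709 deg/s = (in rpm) 1.118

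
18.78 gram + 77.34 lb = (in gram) 3.51e+04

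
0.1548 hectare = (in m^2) 1548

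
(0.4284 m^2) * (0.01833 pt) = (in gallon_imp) 0.0006094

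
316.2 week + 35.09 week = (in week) 351.3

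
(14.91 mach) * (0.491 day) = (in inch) 8.479e+09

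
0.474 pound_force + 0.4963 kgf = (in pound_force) 1.568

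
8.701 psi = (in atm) 0.5921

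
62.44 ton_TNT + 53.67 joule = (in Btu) 2.476e+08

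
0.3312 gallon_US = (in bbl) 0.007886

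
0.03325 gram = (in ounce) 0.001173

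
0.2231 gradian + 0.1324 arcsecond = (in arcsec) 723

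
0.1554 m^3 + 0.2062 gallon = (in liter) 156.2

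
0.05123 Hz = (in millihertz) 51.23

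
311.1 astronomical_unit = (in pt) 1.319e+17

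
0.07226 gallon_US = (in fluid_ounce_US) 9.249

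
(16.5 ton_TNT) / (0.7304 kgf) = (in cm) 9.638e+11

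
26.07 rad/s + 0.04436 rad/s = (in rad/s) 26.11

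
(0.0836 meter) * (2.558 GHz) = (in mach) 6.28e+05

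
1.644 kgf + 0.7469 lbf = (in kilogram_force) 1.983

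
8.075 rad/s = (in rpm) 77.11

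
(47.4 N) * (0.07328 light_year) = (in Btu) 3.115e+13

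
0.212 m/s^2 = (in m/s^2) 0.212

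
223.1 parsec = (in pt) 1.951e+22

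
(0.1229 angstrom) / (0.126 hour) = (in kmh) 9.754e-14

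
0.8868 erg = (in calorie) 2.12e-08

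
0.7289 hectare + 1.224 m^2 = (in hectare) 0.729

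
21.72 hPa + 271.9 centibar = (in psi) 39.75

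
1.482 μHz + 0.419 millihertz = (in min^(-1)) 0.02523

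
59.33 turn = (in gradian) 2.373e+04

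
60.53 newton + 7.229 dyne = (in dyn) 6.053e+06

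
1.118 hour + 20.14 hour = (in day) 0.8858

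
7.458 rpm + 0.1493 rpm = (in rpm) 7.607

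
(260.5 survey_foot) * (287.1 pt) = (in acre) 0.001987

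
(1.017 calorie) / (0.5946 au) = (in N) 4.784e-11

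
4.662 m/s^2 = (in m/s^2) 4.662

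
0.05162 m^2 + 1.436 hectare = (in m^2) 1.436e+04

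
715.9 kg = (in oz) 2.525e+04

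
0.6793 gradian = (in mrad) 10.67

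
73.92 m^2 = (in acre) 0.01827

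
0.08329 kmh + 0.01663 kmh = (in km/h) 0.09992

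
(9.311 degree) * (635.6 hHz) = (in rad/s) 1.033e+04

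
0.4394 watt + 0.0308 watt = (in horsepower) 0.0006305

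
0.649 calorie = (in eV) 1.695e+19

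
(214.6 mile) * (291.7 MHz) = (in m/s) 1.007e+14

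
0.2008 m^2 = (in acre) 4.962e-05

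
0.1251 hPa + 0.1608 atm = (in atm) 0.1609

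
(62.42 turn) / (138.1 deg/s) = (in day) 0.001883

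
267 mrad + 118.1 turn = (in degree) 4.253e+04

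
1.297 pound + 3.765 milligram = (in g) 588.3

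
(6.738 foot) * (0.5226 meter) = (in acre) 0.0002652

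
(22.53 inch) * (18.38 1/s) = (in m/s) 10.52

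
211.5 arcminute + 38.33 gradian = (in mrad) 663.6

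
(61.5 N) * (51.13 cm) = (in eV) 1.963e+20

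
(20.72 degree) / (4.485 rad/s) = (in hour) 2.24e-05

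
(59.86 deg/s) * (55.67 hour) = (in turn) 3.332e+04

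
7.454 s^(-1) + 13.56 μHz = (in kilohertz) 0.007454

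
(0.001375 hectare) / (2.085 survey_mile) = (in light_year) 4.331e-19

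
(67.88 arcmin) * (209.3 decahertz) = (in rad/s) 41.33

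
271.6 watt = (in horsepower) 0.3642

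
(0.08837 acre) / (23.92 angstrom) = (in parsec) 4.845e-06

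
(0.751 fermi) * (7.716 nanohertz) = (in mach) 1.702e-26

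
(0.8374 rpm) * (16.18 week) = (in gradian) 5.463e+07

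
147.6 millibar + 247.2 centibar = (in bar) 2.62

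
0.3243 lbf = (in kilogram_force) 0.1471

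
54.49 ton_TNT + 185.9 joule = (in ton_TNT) 54.49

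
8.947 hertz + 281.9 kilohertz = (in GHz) 0.0002819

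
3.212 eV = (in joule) 5.146e-19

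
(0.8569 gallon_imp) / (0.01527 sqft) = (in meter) 2.746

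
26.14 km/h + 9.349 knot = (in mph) 27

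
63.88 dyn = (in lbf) 0.0001436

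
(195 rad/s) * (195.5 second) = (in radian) 3.812e+04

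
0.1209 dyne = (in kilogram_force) 1.233e-07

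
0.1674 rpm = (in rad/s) 0.01753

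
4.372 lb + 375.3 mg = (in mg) 1.983e+06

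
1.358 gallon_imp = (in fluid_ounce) 208.8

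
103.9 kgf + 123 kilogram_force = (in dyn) 2.225e+08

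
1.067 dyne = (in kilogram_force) 1.088e-06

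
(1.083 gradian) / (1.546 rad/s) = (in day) 1.274e-07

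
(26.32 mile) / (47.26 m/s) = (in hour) 0.249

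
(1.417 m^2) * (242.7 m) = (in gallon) 9.085e+04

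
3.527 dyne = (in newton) 3.527e-05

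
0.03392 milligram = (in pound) 7.478e-08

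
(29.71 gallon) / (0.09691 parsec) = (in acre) 9.293e-21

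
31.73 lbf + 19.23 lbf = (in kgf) 23.12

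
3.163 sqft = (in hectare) 2.939e-05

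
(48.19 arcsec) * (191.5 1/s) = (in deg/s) 2.563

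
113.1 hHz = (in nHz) 1.131e+13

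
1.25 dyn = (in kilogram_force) 1.275e-06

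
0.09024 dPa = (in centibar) 9.024e-06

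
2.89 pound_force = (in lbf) 2.89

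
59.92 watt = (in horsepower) 0.08035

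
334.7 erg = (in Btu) 3.172e-08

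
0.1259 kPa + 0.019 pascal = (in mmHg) 0.9445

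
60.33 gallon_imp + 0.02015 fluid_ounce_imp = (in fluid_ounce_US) 9274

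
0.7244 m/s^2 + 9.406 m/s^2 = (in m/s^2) 10.13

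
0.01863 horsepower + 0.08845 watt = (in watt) 13.98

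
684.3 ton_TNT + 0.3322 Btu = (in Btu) 2.714e+09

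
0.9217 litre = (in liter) 0.9217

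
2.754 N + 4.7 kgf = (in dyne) 4.885e+06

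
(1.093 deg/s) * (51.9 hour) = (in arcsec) 7.352e+08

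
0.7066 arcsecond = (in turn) 5.452e-07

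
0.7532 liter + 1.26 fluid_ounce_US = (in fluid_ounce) 26.73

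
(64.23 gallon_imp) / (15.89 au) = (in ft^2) 1.322e-12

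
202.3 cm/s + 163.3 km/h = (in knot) 92.11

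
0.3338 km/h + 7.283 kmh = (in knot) 4.113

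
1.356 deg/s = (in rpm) 0.226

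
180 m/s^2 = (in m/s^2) 180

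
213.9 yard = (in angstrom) 1.956e+12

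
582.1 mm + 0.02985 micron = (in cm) 58.21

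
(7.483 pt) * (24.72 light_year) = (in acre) 1.526e+11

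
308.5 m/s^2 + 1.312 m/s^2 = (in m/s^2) 309.8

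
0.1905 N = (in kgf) 0.01943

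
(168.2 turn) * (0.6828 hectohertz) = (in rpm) 6.891e+05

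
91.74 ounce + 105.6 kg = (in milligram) 1.082e+08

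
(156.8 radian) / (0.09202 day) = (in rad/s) 0.01972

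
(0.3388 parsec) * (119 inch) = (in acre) 7.808e+12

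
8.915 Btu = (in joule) 9406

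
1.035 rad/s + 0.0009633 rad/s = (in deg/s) 59.36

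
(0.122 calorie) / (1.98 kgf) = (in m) 0.02629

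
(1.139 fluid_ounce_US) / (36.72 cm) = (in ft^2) 0.0009874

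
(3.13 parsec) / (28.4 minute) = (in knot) 1.102e+14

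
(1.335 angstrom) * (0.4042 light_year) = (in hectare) 51.05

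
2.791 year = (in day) 1019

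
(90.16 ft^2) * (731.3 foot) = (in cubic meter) 1867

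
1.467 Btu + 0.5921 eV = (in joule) 1548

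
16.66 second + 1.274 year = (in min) 6.696e+05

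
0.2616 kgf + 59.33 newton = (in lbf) 13.91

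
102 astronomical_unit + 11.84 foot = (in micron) 1.526e+19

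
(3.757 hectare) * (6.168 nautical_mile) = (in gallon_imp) 9.44e+10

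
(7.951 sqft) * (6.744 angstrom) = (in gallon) 1.316e-07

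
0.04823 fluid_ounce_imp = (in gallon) 0.000362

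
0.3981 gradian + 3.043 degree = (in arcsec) 1.224e+04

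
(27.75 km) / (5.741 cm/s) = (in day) 5.595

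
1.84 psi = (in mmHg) 95.16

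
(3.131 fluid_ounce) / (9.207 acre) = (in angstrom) 24.85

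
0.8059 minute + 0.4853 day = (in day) 0.4859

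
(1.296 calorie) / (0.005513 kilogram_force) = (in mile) 0.06232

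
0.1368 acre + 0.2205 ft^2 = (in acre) 0.1368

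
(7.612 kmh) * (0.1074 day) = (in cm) 1.962e+06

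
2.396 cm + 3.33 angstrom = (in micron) 2.396e+04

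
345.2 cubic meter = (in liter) 3.452e+05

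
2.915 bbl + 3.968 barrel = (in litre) 1094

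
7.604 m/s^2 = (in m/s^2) 7.604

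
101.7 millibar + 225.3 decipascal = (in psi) 1.478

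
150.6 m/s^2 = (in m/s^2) 150.6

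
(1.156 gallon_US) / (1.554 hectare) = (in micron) 0.2816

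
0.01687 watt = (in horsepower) 2.262e-05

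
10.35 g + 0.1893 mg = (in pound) 0.02282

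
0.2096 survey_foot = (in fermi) 6.389e+13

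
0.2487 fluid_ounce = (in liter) 0.007355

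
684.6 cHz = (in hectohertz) 0.06846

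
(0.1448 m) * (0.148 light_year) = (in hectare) 2.027e+10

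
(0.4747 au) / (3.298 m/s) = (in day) 2.492e+05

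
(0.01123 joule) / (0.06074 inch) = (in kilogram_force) 0.7423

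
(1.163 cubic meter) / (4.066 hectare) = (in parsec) 9.27e-22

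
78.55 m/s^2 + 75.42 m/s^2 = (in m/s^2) 154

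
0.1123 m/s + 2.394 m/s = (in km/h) 9.023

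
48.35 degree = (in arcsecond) 1.741e+05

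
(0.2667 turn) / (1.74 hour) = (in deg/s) 0.01533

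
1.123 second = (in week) 1.857e-06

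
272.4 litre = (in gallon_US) 71.96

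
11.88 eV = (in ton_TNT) 4.549e-28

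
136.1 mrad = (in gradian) 8.664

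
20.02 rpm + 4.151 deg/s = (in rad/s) 2.169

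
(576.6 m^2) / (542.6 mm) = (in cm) 1.063e+05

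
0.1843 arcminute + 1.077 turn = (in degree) 387.7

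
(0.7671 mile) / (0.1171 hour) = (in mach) 0.008601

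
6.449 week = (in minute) 6.501e+04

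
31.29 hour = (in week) 0.1862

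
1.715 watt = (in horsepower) 0.0023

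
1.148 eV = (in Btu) 1.743e-22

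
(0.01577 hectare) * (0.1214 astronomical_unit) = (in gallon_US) 7.566e+14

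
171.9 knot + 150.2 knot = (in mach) 0.4866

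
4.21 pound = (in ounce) 67.36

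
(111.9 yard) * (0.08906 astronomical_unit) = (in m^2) 1.363e+12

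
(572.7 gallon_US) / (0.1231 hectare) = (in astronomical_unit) 1.177e-14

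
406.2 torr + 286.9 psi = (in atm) 20.06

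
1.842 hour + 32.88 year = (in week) 1714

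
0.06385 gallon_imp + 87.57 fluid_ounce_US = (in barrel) 0.01811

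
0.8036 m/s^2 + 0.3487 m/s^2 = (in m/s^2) 1.152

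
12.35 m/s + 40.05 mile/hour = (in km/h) 108.9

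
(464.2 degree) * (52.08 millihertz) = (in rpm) 4.029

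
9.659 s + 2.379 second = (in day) 0.0001393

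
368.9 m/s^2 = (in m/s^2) 368.9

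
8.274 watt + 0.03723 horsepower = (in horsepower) 0.04833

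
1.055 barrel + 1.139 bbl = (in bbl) 2.194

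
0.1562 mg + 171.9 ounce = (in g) 4873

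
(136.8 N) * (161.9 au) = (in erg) 3.313e+22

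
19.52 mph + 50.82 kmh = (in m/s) 22.84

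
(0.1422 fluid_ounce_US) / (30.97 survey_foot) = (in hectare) 4.455e-11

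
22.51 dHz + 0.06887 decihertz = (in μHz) 2.258e+06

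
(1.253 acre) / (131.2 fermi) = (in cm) 3.865e+18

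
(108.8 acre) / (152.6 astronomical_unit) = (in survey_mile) 1.198e-11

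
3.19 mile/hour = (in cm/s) 142.6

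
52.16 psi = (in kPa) 359.6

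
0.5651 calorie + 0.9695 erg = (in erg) 2.364e+07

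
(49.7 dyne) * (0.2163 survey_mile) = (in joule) 0.173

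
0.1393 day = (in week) 0.0199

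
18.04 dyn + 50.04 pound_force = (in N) 222.6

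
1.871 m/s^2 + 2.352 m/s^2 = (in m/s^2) 4.223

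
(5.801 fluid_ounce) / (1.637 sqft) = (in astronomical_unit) 7.541e-15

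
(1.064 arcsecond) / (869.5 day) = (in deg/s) 3.934e-12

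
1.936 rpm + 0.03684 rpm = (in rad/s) 0.2066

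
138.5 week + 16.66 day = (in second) 8.52e+07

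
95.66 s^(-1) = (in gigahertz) 9.566e-08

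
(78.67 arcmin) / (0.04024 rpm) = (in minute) 0.09051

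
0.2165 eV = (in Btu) 3.288e-23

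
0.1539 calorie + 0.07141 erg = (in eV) 4.019e+18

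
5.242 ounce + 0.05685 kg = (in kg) 0.2055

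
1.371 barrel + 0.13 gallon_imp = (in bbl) 1.375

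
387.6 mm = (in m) 0.3876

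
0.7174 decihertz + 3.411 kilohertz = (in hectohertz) 34.11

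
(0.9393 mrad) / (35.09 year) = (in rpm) 8.106e-12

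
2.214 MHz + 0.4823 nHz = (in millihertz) 2.214e+09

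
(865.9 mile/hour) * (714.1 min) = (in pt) 4.701e+10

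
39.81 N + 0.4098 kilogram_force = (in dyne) 4.383e+06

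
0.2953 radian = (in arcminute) 1015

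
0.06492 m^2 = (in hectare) 6.492e-06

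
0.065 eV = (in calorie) 2.489e-21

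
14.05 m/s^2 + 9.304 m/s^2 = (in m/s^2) 23.35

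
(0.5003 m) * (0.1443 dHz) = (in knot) 0.01403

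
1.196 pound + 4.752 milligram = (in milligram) 5.425e+05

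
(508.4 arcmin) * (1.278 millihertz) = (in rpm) 0.001805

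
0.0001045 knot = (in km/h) 0.0001935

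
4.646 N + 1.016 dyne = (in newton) 4.646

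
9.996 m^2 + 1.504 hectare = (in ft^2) 1.62e+05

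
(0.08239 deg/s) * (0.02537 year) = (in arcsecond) 2.373e+08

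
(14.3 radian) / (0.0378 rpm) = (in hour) 1.003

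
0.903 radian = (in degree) 51.74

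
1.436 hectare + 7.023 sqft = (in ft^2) 1.546e+05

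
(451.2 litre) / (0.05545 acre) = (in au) 1.344e-14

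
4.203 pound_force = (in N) 18.7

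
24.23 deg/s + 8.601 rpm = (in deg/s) 75.84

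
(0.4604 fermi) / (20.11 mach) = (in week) 1.112e-25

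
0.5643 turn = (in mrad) 3546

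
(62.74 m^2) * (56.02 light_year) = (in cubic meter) 3.325e+19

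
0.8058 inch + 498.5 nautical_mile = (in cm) 9.232e+07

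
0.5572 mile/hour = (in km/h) 0.8967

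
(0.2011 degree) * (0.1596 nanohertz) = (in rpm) 5.349e-12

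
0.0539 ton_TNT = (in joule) 2.255e+08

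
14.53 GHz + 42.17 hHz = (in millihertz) 1.453e+13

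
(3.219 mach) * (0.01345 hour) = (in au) 3.548e-07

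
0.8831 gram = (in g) 0.8831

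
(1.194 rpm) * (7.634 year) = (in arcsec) 6.209e+12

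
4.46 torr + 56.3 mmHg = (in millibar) 81.01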